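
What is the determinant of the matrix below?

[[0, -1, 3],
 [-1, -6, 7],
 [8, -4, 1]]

The determinant is 99.

Expand along column 1:
  − (-1) · |-1 3; -4 1| = −(-1)·(-1 − (-12)) = 11
  + 8 · |-1 3; -6 7| = 8·(-7 − (-18)) = 88
Sum: (11) + (88) = 99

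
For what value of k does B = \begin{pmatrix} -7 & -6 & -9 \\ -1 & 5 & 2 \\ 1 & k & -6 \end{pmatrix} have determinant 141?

k = -6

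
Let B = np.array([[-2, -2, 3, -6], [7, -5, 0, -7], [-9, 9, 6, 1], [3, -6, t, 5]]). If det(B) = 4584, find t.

t = 7

Expanding along the row containing t, det(B) is linear in t: det(B) = (336)·t + (2232).
Set (336)·t + (2232) = 4584  ⇒  (336)·t = 2352  ⇒  t = 7.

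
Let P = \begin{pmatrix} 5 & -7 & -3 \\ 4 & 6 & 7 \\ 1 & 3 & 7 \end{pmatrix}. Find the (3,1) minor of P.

The minor is -31.

Delete row 3 and column 1; the remaining 2×2 submatrix is [-7 -3; 6 7].
Its determinant is (-7)·7 − (-3)·6 = -31.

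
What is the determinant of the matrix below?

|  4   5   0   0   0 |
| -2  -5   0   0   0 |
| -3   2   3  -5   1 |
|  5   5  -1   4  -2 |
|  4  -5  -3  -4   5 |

30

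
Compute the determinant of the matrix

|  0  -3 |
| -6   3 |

-18

det = 0·3 − (-3)·(-6) = 0 − 18 = -18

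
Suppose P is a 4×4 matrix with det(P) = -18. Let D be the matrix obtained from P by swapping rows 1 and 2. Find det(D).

The determinant is 18.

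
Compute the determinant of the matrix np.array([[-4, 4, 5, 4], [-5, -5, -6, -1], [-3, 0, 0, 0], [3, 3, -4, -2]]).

The determinant is -357.

Expand along row 3 (it has 3 zeros):
  + (-3) · M_31   where M_31 = det([4 5 4; -5 -6 -1; 3 -4 -2]) = 119
det = (+1)·(-3)·(119) = -357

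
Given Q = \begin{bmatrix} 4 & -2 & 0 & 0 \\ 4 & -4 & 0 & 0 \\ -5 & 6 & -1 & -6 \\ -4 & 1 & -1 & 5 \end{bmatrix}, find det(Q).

Q is block lower-triangular with a 2×2 block and a 2×2 block on the diagonal, so its determinant equals the product of the determinants of the diagonal blocks.
det of the 2×2 block = -8
det of the 2×2 block = -11
det = (-8)·(-11) = 88

The determinant is 88.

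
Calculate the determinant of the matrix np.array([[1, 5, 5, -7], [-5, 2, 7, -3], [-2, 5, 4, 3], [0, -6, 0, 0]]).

Expand along row 4 (it has 3 zeros):
  + (-6) · M_42   where M_42 = det([1 5 -7; -5 7 -3; -2 4 3]) = 180
det = (+1)·(-6)·(180) = -1080

-1080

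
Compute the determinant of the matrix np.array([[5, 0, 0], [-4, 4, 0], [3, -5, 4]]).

80

The matrix is lower triangular, so the determinant is the product of the diagonal entries:
det = (5) · (4) · (4) = 80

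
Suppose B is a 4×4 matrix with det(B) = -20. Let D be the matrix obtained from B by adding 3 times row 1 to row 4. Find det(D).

-20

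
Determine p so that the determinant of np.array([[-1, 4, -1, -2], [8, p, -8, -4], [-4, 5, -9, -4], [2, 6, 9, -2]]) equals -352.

-6

Expanding along the column containing p, det(M) is linear in p: det(M) = (-2)·p + (-364).
Set (-2)·p + (-364) = -352  ⇒  (-2)·p = 12  ⇒  p = -6.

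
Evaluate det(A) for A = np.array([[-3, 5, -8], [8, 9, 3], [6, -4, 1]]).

The determinant is 675.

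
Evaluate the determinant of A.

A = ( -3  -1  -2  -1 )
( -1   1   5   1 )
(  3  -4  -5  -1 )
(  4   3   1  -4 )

294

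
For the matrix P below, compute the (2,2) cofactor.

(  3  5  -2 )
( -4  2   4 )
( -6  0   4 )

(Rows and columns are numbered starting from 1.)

Delete row 2 and column 2; the remaining 2×2 submatrix is [3 -2; -6 4].
Its determinant is 3·4 − (-2)·(-6) = 0.
The cofactor carries sign (−1)^(2+2) = +1, so C_{2,2} = +(0) = 0.

The cofactor is 0.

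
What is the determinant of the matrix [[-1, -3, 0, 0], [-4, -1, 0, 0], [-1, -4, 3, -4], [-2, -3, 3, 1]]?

The matrix is block lower-triangular with a 2×2 block and a 2×2 block on the diagonal, so its determinant equals the product of the determinants of the diagonal blocks.
det of the 2×2 block = -11
det of the 2×2 block = 15
det = (-11)·(15) = -165

The determinant is -165.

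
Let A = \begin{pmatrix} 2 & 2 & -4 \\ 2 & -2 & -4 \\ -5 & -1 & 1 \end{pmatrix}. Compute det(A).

Expand along column 1:
  + 2 · |-2 -4; -1 1| = 2·(-2 − 4) = -12
  − 2 · |2 -4; -1 1| = −2·(2 − 4) = 4
  + (-5) · |2 -4; -2 -4| = (-5)·(-8 − 8) = 80
Sum: (-12) + (4) + (80) = 72

det(A) = 72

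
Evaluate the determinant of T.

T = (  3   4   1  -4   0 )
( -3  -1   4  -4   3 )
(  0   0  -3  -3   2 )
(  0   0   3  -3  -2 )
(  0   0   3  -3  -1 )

T is block upper-triangular with a 2×2 block and a 3×3 block on the diagonal, so its determinant equals the product of the determinants of the diagonal blocks.
det of the 2×2 block = 9
det of the 3×3 block = 18
det = (9)·(18) = 162

The determinant is 162.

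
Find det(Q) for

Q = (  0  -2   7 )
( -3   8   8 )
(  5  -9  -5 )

-141

Expand along column 1:
  − (-3) · |-2 7; -9 -5| = −(-3)·(10 − (-63)) = 219
  + 5 · |-2 7; 8 8| = 5·(-16 − 56) = -360
Sum: (219) + (-360) = -141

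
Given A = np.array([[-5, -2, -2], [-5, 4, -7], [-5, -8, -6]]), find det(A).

270

Expand along column 1:
  + (-5) · |4 -7; -8 -6| = (-5)·(-24 − 56) = 400
  − (-5) · |-2 -2; -8 -6| = −(-5)·(12 − 16) = -20
  + (-5) · |-2 -2; 4 -7| = (-5)·(14 − (-8)) = -110
Sum: (400) + (-20) + (-110) = 270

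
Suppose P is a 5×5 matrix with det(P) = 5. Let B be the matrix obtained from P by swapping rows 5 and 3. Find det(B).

|B| = -5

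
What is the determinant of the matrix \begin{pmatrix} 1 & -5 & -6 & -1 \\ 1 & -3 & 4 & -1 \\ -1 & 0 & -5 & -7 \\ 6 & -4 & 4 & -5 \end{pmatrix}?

-1412

Expand along row 3 (it has 1 zero):
  + (-1) · M_31   where M_31 = det([-5 -6 -1; -3 4 -1; -4 4 -5]) = 142
  + (-5) · M_33   where M_33 = det([1 -5 -1; 1 -3 -1; 6 -4 -5]) = 2
  − (-7) · M_34   where M_34 = det([1 -5 -6; 1 -3 4; 6 -4 4]) = -180
det = (+1)·(-1)·(142) + (+1)·(-5)·(2) + (-1)·(-7)·(-180) = -1412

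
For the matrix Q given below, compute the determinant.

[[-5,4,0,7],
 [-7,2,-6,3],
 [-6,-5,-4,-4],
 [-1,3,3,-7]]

Expand along row 1 (it has 1 zero):
  + (-5) · M_11   where M_11 = det([2 -6 3; -5 -4 -4; 3 3 -7]) = 353
  − (4) · M_12   where M_12 = det([-7 -6 3; -6 -4 -4; -1 3 -7]) = -118
  − (7) · M_14   where M_14 = det([-7 2 -6; -6 -5 -4; -1 3 3]) = 203
det = (+1)·(-5)·(353) + (-1)·(4)·(-118) + (-1)·(7)·(203) = -2714

-2714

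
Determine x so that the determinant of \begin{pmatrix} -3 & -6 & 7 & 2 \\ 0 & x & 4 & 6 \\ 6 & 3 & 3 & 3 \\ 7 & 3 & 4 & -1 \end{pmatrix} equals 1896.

x = 6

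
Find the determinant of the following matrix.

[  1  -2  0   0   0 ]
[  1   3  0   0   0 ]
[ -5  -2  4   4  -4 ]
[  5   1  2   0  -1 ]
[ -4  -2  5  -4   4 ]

The matrix is block lower-triangular with a 2×2 block and a 3×3 block on the diagonal, so its determinant equals the product of the determinants of the diagonal blocks.
det of the 2×2 block = 5
det of the 3×3 block = -36
det = (5)·(-36) = -180

-180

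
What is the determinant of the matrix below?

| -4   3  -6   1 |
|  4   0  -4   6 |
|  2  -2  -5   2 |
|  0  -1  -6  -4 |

-604

Expand along row 2 (it has 1 zero):
  − (4) · M_21   where M_21 = det([3 -6 1; -2 -5 2; -1 -6 -4]) = 163
  − (-4) · M_23   where M_23 = det([-4 3 1; 2 -2 2; 0 -1 -4]) = -18
  + (6) · M_24   where M_24 = det([-4 3 -6; 2 -2 -5; 0 -1 -6]) = 20
det = (-1)·(4)·(163) + (-1)·(-4)·(-18) + (+1)·(6)·(20) = -604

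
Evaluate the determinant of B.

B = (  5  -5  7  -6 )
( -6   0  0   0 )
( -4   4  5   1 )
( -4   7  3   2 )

Expand along row 2 (it has 3 zeros):
  − (-6) · M_21   where M_21 = det([-5 7 -6; 4 5 1; 7 3 2]) = 96
det = (-1)·(-6)·(96) = 576

576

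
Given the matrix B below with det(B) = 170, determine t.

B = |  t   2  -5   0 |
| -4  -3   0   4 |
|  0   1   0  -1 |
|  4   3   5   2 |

Expanding along the column containing t, det(B) is linear in t: det(B) = (5)·t + (160).
Set (5)·t + (160) = 170  ⇒  (5)·t = 10  ⇒  t = 2.

2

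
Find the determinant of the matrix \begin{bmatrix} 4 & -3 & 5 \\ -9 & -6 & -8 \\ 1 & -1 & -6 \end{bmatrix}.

The determinant is 373.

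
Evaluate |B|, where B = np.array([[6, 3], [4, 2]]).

det(B) = 6·2 − 3·4 = 12 − 12 = 0

det(B) = 0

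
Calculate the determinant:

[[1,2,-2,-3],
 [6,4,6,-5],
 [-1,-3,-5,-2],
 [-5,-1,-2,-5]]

-835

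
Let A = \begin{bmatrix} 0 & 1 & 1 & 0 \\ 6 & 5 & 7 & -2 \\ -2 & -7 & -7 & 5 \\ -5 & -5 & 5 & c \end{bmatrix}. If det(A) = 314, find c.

Expanding along the column containing c, det(A) is linear in c: det(A) = (-4)·c + (310).
Set (-4)·c + (310) = 314  ⇒  (-4)·c = 4  ⇒  c = -1.

-1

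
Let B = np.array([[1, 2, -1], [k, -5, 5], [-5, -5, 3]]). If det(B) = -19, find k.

k = 4

Expanding along the column containing k, det(B) is linear in k: det(B) = (-1)·k + (-15).
Set (-1)·k + (-15) = -19  ⇒  (-1)·k = -4  ⇒  k = 4.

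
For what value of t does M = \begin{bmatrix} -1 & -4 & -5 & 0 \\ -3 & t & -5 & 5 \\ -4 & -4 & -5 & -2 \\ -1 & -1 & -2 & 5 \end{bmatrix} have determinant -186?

-1

Expanding along the column containing t, det(M) is linear in t: det(M) = (-81)·t + (-267).
Set (-81)·t + (-267) = -186  ⇒  (-81)·t = 81  ⇒  t = -1.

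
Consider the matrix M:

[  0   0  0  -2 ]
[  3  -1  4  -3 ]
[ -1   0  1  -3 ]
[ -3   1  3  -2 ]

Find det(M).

det(M) = -14

Expand along row 1 (it has 3 zeros):
  − (-2) · M_14   where M_14 = det([3 -1 4; -1 0 1; -3 1 3]) = -7
det = (-1)·(-2)·(-7) = -14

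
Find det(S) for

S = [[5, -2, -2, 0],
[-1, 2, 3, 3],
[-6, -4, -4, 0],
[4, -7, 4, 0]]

-1056

Expand along column 4 (it has 3 zeros):
  + (3) · M_24   where M_24 = det([5 -2 -2; -6 -4 -4; 4 -7 4]) = -352
det = (+1)·(3)·(-352) = -1056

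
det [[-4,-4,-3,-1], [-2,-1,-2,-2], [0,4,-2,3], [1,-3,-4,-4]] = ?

Expand along row 3 (it has 1 zero):
  − (4) · M_32   where M_32 = det([-4 -3 -1; -2 -2 -2; 1 -4 -4]) = 20
  + (-2) · M_33   where M_33 = det([-4 -4 -1; -2 -1 -2; 1 -3 -4]) = 41
  − (3) · M_34   where M_34 = det([-4 -4 -3; -2 -1 -2; 1 -3 -4]) = 27
det = (-1)·(4)·(20) + (+1)·(-2)·(41) + (-1)·(3)·(27) = -243

-243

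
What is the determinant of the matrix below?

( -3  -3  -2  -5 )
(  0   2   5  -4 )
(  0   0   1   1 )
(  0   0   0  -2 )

The matrix is upper triangular, so the determinant is the product of the diagonal entries:
det = (-3) · (2) · (1) · (-2) = 12

12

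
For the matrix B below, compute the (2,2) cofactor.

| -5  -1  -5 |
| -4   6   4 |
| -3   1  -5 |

Delete row 2 and column 2; the remaining 2×2 submatrix is [-5 -5; -3 -5].
Its determinant is (-5)·(-5) − (-5)·(-3) = 10.
The cofactor carries sign (−1)^(2+2) = +1, so C_{2,2} = +(10) = 10.

The cofactor is 10.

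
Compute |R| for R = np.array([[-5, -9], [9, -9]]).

det(R) = (-5)·(-9) − (-9)·9 = 45 − (-81) = 126

|R| = 126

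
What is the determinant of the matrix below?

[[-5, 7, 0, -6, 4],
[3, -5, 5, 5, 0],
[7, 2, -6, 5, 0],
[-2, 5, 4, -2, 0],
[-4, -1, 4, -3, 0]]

-380

Expand along column 5 (it has 4 zeros):
  + (4) · M_15   where M_15 = det([3 -5 5 5; 7 2 -6 5; -2 5 4 -2; -4 -1 4 -3]) = -95
det = (+1)·(4)·(-95) = -380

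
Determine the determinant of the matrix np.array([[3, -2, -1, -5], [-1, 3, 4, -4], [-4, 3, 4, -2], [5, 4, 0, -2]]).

The determinant is -180.

Expand along row 4 (it has 1 zero):
  − (5) · M_41   where M_41 = det([-2 -1 -5; 3 4 -4; 3 4 -2]) = -10
  + (4) · M_42   where M_42 = det([3 -1 -5; -1 4 -4; -4 4 -2]) = -50
  + (-2) · M_44   where M_44 = det([3 -2 -1; -1 3 4; -4 3 4]) = 15
det = (-1)·(5)·(-10) + (+1)·(4)·(-50) + (+1)·(-2)·(15) = -180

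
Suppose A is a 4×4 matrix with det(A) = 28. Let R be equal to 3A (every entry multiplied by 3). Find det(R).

2268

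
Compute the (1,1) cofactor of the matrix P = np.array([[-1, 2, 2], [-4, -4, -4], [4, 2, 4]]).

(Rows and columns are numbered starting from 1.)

The cofactor is -8.

Delete row 1 and column 1; the remaining 2×2 submatrix is [-4 -4; 2 4].
Its determinant is (-4)·4 − (-4)·2 = -8.
The cofactor carries sign (−1)^(1+1) = +1, so C_{1,1} = +(-8) = -8.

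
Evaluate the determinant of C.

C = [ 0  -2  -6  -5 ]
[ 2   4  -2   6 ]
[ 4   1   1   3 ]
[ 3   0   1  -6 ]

-748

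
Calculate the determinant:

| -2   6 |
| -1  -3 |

The determinant is 12.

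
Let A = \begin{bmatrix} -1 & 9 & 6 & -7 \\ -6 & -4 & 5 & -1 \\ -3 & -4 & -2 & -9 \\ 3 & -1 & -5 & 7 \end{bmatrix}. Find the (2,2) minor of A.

Delete row 2 and column 2; the remaining 3×3 submatrix is [-1 6 -7; -3 -2 -9; 3 -5 7].
Its determinant is -124.

-124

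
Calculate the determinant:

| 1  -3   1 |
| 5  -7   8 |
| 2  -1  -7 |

-87

Expand along row 1:
  + 1 · |-7 8; -1 -7| = 1·(49 − (-8)) = 57
  − (-3) · |5 8; 2 -7| = −(-3)·(-35 − 16) = -153
  + 1 · |5 -7; 2 -1| = 1·(-5 − (-14)) = 9
Sum: (57) + (-153) + (9) = -87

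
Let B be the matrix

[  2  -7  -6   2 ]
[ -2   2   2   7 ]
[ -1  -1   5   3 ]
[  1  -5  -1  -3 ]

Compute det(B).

244

Expand along row 1:
  + (2) · M_11   where M_11 = det([2 2 7; -1 5 3; -5 -1 -3]) = 122
  − (-7) · M_12   where M_12 = det([-2 2 7; -1 5 3; 1 -1 -3]) = -4
  + (-6) · M_13   where M_13 = det([-2 2 7; -1 -1 3; 1 -5 -3]) = 6
  − (2) · M_14   where M_14 = det([-2 2 2; -1 -1 5; 1 -5 -1]) = -32
det = (+1)·(2)·(122) + (-1)·(-7)·(-4) + (+1)·(-6)·(6) + (-1)·(2)·(-32) = 244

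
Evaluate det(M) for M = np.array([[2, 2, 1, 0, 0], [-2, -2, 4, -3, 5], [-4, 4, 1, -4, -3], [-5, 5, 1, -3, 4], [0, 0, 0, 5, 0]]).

Expand along row 5 (it has 4 zeros):
  − (5) · M_54   where M_54 = det([2 2 1 0; -2 -2 4 5; -4 4 1 -3; -5 5 1 4]) = -640
det = (-1)·(5)·(-640) = 3200

The determinant is 3200.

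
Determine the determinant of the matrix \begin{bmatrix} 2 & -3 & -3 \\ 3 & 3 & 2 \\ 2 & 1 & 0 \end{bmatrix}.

Expand along column 3:
  + (-3) · |3 3; 2 1| = (-3)·(3 − 6) = 9
  − 2 · |2 -3; 2 1| = −2·(2 − (-6)) = -16
Sum: (9) + (-16) = -7

-7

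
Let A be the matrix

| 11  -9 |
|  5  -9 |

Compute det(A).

-54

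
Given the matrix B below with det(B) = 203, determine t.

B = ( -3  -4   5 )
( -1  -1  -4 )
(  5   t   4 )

Expanding along the column containing t, det(B) is linear in t: det(B) = (-17)·t + (101).
Set (-17)·t + (101) = 203  ⇒  (-17)·t = 102  ⇒  t = -6.

t = -6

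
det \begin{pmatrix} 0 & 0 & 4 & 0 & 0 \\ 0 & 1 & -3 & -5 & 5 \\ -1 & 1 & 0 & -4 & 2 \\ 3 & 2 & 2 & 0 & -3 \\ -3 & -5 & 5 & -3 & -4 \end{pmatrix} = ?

-1168

Expand along row 1 (it has 4 zeros):
  + (4) · M_13   where M_13 = det([0 1 -5 5; -1 1 -4 2; 3 2 0 -3; -3 -5 -3 -4]) = -292
det = (+1)·(4)·(-292) = -1168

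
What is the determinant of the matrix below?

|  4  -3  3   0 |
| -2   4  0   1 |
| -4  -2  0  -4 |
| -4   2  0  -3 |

-84

Expand along column 3 (it has 3 zeros):
  + (3) · M_13   where M_13 = det([-2 4 1; -4 -2 -4; -4 2 -3]) = -28
det = (+1)·(3)·(-28) = -84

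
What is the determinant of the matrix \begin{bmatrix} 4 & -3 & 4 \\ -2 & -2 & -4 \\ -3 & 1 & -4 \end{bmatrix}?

4

Expand along row 1:
  + 4 · |-2 -4; 1 -4| = 4·(8 − (-4)) = 48
  − (-3) · |-2 -4; -3 -4| = −(-3)·(8 − 12) = -12
  + 4 · |-2 -2; -3 1| = 4·(-2 − 6) = -32
Sum: (48) + (-12) + (-32) = 4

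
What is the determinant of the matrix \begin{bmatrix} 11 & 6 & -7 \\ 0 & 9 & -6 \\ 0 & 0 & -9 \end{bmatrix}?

-891

The matrix is upper triangular, so the determinant is the product of the diagonal entries:
det = (11) · (9) · (-9) = -891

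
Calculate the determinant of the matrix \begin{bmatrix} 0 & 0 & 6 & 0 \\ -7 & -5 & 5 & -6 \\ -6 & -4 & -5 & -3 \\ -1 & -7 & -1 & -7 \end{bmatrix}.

Expand along row 1 (it has 3 zeros):
  + (6) · M_13   where M_13 = det([-7 -5 -6; -6 -4 -3; -1 -7 -7]) = -82
det = (+1)·(6)·(-82) = -492

-492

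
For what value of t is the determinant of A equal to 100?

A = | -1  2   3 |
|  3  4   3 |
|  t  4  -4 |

t = -2

Expanding along the column containing t, det(A) is linear in t: det(A) = (-6)·t + (88).
Set (-6)·t + (88) = 100  ⇒  (-6)·t = 12  ⇒  t = -2.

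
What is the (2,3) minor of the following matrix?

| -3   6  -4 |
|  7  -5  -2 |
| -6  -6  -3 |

The minor is 54.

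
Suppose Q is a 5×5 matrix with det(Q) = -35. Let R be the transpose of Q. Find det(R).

det(Qᵀ) = det(Q).
det(R) = (1)·(-35) = -35

det(R) = -35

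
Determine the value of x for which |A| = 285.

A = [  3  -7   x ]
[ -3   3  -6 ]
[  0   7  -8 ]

Expanding along the row containing x, det(A) is linear in x: det(A) = (-21)·x + (222).
Set (-21)·x + (222) = 285  ⇒  (-21)·x = 63  ⇒  x = -3.

x = -3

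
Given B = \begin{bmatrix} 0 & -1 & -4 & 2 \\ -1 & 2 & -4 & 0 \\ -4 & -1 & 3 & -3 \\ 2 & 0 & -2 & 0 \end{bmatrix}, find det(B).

|B| = 106

Expand along row 4 (it has 2 zeros):
  − (2) · M_41   where M_41 = det([-1 -4 2; 2 -4 0; -1 3 -3]) = -32
  − (-2) · M_43   where M_43 = det([0 -1 2; -1 2 0; -4 -1 -3]) = 21
det = (-1)·(2)·(-32) + (-1)·(-2)·(21) = 106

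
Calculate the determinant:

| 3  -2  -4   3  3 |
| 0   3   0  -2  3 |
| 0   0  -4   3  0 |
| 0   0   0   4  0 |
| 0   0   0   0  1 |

-144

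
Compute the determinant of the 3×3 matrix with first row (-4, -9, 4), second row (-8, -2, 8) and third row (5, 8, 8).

Expand along row 1:
  + (-4) · |-2 8; 8 8| = (-4)·(-16 − 64) = 320
  − (-9) · |-8 8; 5 8| = −(-9)·(-64 − 40) = -936
  + 4 · |-8 -2; 5 8| = 4·(-64 − (-10)) = -216
Sum: (320) + (-936) + (-216) = -832

-832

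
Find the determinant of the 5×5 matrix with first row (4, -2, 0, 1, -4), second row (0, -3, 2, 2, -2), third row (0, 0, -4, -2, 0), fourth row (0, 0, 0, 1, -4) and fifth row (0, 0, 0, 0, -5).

-240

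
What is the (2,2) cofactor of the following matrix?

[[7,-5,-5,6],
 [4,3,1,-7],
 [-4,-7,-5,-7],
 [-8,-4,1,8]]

-935

Delete row 2 and column 2; the remaining 3×3 submatrix is [7 -5 6; -4 -5 -7; -8 1 8].
Its determinant is -935.
The cofactor carries sign (−1)^(2+2) = +1, so C_{2,2} = +(-935) = -935.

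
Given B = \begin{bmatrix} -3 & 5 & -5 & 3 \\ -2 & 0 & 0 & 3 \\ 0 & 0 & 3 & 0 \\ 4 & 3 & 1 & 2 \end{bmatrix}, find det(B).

Expand along row 3 (it has 3 zeros):
  + (3) · M_33   where M_33 = det([-3 5 3; -2 0 3; 4 3 2]) = 89
det = (+1)·(3)·(89) = 267

267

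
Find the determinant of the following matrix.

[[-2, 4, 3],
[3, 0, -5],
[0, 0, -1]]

Expand along column 2:
  − 4 · |3 -5; 0 -1| = −4·(-3 − 0) = 12

12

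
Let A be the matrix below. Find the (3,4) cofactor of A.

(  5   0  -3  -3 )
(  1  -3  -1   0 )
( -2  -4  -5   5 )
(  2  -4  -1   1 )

The cofactor is 11.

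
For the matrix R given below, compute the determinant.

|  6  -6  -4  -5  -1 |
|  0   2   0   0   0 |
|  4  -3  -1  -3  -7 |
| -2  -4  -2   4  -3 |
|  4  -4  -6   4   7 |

Expand along row 2 (it has 4 zeros):
  + (2) · M_22   where M_22 = det([6 -4 -5 -1; 4 -1 -3 -7; -2 -2 4 -3; 4 -6 4 7]) = 1130
det = (+1)·(2)·(1130) = 2260

The determinant is 2260.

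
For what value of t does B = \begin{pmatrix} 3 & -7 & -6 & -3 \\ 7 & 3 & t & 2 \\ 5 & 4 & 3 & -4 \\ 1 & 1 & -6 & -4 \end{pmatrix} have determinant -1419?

Expanding along the column containing t, det(B) is linear in t: det(B) = (151)·t + (-2778).
Set (151)·t + (-2778) = -1419  ⇒  (151)·t = 1359  ⇒  t = 9.

9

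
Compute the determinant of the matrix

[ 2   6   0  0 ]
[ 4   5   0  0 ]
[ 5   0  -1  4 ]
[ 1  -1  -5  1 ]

The matrix is block lower-triangular with a 2×2 block and a 2×2 block on the diagonal, so its determinant equals the product of the determinants of the diagonal blocks.
det of the 2×2 block = -14
det of the 2×2 block = 19
det = (-14)·(19) = -266

The determinant is -266.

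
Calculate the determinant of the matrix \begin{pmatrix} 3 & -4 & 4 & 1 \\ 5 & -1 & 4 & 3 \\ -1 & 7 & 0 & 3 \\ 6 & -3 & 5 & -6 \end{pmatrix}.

-602

Expand along row 3 (it has 1 zero):
  + (-1) · M_31   where M_31 = det([-4 4 1; -1 4 3; -3 5 -6]) = 103
  − (7) · M_32   where M_32 = det([3 4 1; 5 4 3; 6 5 -6]) = 76
  − (3) · M_34   where M_34 = det([3 -4 4; 5 -1 4; 6 -3 5]) = -11
det = (+1)·(-1)·(103) + (-1)·(7)·(76) + (-1)·(3)·(-11) = -602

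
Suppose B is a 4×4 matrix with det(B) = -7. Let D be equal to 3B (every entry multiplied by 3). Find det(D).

det(D) = -567

For a 4×4 matrix, det(3B) = 3^4·det(B) = 81·det(B).
det(D) = (81)·(-7) = -567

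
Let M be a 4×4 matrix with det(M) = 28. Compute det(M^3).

The determinant is 21952.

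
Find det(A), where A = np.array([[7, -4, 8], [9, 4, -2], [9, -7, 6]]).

|A| = -434

Expand along row 1:
  + 7 · |4 -2; -7 6| = 7·(24 − 14) = 70
  − (-4) · |9 -2; 9 6| = −(-4)·(54 − (-18)) = 288
  + 8 · |9 4; 9 -7| = 8·(-63 − 36) = -792
Sum: (70) + (288) + (-792) = -434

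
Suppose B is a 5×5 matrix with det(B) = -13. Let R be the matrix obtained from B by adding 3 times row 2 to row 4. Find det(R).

det(R) = -13

Adding a multiple of one row to another leaves the determinant unchanged.
det(R) = (1)·(-13) = -13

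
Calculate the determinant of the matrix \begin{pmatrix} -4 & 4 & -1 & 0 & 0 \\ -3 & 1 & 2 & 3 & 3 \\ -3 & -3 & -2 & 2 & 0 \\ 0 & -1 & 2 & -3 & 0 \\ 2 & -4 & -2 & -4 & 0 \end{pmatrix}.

Expand along column 5 (it has 4 zeros):
  − (3) · M_25   where M_25 = det([-4 4 -1 0; -3 -3 -2 2; 0 -1 2 -3; 2 -4 -2 -4]) = -414
det = (-1)·(3)·(-414) = 1242

1242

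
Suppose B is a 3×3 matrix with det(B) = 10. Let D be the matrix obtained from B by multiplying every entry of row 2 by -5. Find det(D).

-50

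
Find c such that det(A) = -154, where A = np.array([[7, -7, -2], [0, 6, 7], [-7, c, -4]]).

c = 5

Expanding along the column containing c, det(A) is linear in c: det(A) = (-49)·c + (91).
Set (-49)·c + (91) = -154  ⇒  (-49)·c = -245  ⇒  c = 5.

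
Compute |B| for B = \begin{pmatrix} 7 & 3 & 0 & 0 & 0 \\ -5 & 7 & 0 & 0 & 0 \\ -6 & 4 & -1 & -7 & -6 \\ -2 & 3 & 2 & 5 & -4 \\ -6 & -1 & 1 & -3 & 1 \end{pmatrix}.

7360

B is block lower-triangular with a 2×2 block and a 3×3 block on the diagonal, so its determinant equals the product of the determinants of the diagonal blocks.
det of the 2×2 block = 64
det of the 3×3 block = 115
det = (64)·(115) = 7360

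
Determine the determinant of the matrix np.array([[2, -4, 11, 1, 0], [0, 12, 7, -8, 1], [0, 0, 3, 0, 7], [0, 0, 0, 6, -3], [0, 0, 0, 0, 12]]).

The determinant is 5184.

The matrix is upper triangular, so the determinant is the product of the diagonal entries:
det = (2) · (12) · (3) · (6) · (12) = 5184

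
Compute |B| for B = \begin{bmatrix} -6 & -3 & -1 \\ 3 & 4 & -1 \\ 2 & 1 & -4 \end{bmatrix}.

Expand along column 1:
  + (-6) · |4 -1; 1 -4| = (-6)·(-16 − (-1)) = 90
  − 3 · |-3 -1; 1 -4| = −3·(12 − (-1)) = -39
  + 2 · |-3 -1; 4 -1| = 2·(3 − (-4)) = 14
Sum: (90) + (-39) + (14) = 65

65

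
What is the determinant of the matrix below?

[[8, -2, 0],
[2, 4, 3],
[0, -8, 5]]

Expand along row 1:
  + 8 · |4 3; -8 5| = 8·(20 − (-24)) = 352
  − (-2) · |2 3; 0 5| = −(-2)·(10 − 0) = 20
Sum: (352) + (20) = 372

372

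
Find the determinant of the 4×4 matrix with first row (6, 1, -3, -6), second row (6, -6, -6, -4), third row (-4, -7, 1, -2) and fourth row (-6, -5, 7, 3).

-1576

Expand along row 1:
  + (6) · M_11   where M_11 = det([-6 -6 -4; -7 1 -2; -5 7 3]) = -112
  − (1) · M_12   where M_12 = det([6 -6 -4; -4 1 -2; -6 7 3]) = 46
  + (-3) · M_13   where M_13 = det([6 -6 -4; -4 -7 -2; -6 -5 3]) = -242
  − (-6) · M_14   where M_14 = det([6 -6 -6; -4 -7 1; -6 -5 7]) = -264
det = (+1)·(6)·(-112) + (-1)·(1)·(46) + (+1)·(-3)·(-242) + (-1)·(-6)·(-264) = -1576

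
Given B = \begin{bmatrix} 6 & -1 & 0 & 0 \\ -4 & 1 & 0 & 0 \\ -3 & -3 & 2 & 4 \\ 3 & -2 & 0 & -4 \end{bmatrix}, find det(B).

det(B) = -16

B is block lower-triangular with a 2×2 block and a 2×2 block on the diagonal, so its determinant equals the product of the determinants of the diagonal blocks.
det of the 2×2 block = 2
det of the 2×2 block = -8
det = (2)·(-8) = -16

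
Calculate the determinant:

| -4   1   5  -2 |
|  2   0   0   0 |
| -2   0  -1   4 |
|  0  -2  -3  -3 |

The determinant is 42.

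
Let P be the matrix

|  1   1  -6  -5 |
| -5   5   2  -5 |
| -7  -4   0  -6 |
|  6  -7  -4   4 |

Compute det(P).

272

Expand along row 3 (it has 1 zero):
  + (-7) · M_31   where M_31 = det([1 -6 -5; 5 2 -5; -7 -4 4]) = -72
  − (-4) · M_32   where M_32 = det([1 -6 -5; -5 2 -5; 6 -4 4]) = 8
  − (-6) · M_34   where M_34 = det([1 1 -6; -5 5 2; 6 -7 -4]) = -44
det = (+1)·(-7)·(-72) + (-1)·(-4)·(8) + (-1)·(-6)·(-44) = 272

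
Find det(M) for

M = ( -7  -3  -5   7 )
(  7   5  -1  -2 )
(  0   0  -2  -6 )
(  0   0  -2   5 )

308

M is block upper-triangular with a 2×2 block and a 2×2 block on the diagonal, so its determinant equals the product of the determinants of the diagonal blocks.
det of the 2×2 block = -14
det of the 2×2 block = -22
det = (-14)·(-22) = 308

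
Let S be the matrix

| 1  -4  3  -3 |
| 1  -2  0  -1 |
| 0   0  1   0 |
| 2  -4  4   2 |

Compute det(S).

det(S) = 8

Expand along row 3 (it has 3 zeros):
  + (1) · M_33   where M_33 = det([1 -4 -3; 1 -2 -1; 2 -4 2]) = 8
det = (+1)·(1)·(8) = 8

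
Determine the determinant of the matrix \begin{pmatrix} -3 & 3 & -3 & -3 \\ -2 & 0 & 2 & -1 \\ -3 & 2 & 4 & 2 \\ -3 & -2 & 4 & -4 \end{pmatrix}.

-24

Expand along row 2 (it has 1 zero):
  − (-2) · M_21   where M_21 = det([3 -3 -3; 2 4 2; -2 4 -4]) = -132
  − (2) · M_23   where M_23 = det([-3 3 -3; -3 2 2; -3 -2 -4]) = -78
  + (-1) · M_24   where M_24 = det([-3 3 -3; -3 2 4; -3 -2 4]) = -84
det = (-1)·(-2)·(-132) + (-1)·(2)·(-78) + (+1)·(-1)·(-84) = -24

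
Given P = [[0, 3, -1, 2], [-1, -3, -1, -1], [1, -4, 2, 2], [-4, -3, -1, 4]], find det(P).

Expand along row 1 (it has 1 zero):
  − (3) · M_12   where M_12 = det([-1 -1 -1; 1 2 2; -4 -1 4]) = -5
  + (-1) · M_13   where M_13 = det([-1 -3 -1; 1 -4 2; -4 -3 4]) = 65
  − (2) · M_14   where M_14 = det([-1 -3 -1; 1 -4 2; -4 -3 -1]) = 30
det = (-1)·(3)·(-5) + (+1)·(-1)·(65) + (-1)·(2)·(30) = -110

-110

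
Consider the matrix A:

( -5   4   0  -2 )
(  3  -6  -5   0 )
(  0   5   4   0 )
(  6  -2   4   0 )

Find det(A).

Expand along column 4 (it has 3 zeros):
  − (-2) · M_14   where M_14 = det([3 -6 -5; 0 5 4; 6 -2 4]) = 90
det = (-1)·(-2)·(90) = 180

|A| = 180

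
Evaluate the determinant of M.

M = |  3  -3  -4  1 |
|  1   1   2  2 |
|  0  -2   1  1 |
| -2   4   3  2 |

det(M) = 74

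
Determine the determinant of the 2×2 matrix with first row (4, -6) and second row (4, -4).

8

det = 4·(-4) − (-6)·4 = -16 − (-24) = 8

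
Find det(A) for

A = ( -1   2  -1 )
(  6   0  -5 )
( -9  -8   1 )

Expand along row 2:
  − 6 · |2 -1; -8 1| = −6·(2 − 8) = 36
  − (-5) · |-1 2; -9 -8| = −(-5)·(8 − (-18)) = 130
Sum: (36) + (130) = 166

166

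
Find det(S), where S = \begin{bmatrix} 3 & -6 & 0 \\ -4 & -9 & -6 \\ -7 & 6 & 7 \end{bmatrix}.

The determinant is -501.

Expand along row 1:
  + 3 · |-9 -6; 6 7| = 3·(-63 − (-36)) = -81
  − (-6) · |-4 -6; -7 7| = −(-6)·(-28 − 42) = -420
Sum: (-81) + (-420) = -501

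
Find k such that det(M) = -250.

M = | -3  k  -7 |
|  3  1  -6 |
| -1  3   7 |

Expanding along the row containing k, det(M) is linear in k: det(M) = (-15)·k + (-145).
Set (-15)·k + (-145) = -250  ⇒  (-15)·k = -105  ⇒  k = 7.

7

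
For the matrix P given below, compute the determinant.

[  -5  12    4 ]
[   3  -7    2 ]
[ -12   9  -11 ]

Expand along row 1:
  + (-5) · |-7 2; 9 -11| = (-5)·(77 − 18) = -295
  − 12 · |3 2; -12 -11| = −12·(-33 − (-24)) = 108
  + 4 · |3 -7; -12 9| = 4·(27 − 84) = -228
Sum: (-295) + (108) + (-228) = -415

-415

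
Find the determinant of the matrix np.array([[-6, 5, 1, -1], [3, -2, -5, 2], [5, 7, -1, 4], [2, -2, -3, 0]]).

315

Expand along row 4 (it has 1 zero):
  − (2) · M_41   where M_41 = det([5 1 -1; -2 -5 2; 7 -1 4]) = -105
  + (-2) · M_42   where M_42 = det([-6 1 -1; 3 -5 2; 5 -1 4]) = 84
  − (-3) · M_43   where M_43 = det([-6 5 -1; 3 -2 2; 5 7 4]) = 91
det = (-1)·(2)·(-105) + (+1)·(-2)·(84) + (-1)·(-3)·(91) = 315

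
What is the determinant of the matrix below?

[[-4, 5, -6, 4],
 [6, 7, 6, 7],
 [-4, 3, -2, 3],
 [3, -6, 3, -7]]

322

Expand along row 1:
  + (-4) · M_11   where M_11 = det([7 6 7; 3 -2 3; -6 3 -7]) = 32
  − (5) · M_12   where M_12 = det([6 6 7; -4 -2 3; 3 3 -7]) = -126
  + (-6) · M_13   where M_13 = det([6 7 7; -4 3 3; 3 -6 -7]) = -46
  − (4) · M_14   where M_14 = det([6 7 6; -4 3 -2; 3 -6 3]) = 114
det = (+1)·(-4)·(32) + (-1)·(5)·(-126) + (+1)·(-6)·(-46) + (-1)·(4)·(114) = 322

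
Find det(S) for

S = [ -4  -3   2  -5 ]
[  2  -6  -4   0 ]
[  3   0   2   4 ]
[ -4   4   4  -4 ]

|S| = -152

Expand along row 2 (it has 1 zero):
  − (2) · M_21   where M_21 = det([-3 2 -5; 0 2 4; 4 4 -4]) = 144
  + (-6) · M_22   where M_22 = det([-4 2 -5; 3 2 4; -4 4 -4]) = -12
  − (-4) · M_23   where M_23 = det([-4 -3 -5; 3 0 4; -4 4 -4]) = 16
det = (-1)·(2)·(144) + (+1)·(-6)·(-12) + (-1)·(-4)·(16) = -152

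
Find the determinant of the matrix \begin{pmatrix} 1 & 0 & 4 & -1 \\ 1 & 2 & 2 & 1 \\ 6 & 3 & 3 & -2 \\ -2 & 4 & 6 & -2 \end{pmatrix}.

Expand along row 1 (it has 1 zero):
  + (1) · M_11   where M_11 = det([2 2 1; 3 3 -2; 4 6 -2]) = 14
  + (4) · M_13   where M_13 = det([1 2 1; 6 3 -2; -2 4 -2]) = 64
  − (-1) · M_14   where M_14 = det([1 2 2; 6 3 3; -2 4 6]) = -18
det = (+1)·(1)·(14) + (+1)·(4)·(64) + (-1)·(-1)·(-18) = 252

The determinant is 252.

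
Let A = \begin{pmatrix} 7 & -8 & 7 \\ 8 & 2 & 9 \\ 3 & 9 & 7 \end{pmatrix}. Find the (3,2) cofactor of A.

-7

Delete row 3 and column 2; the remaining 2×2 submatrix is [7 7; 8 9].
Its determinant is 7·9 − 7·8 = 7.
The cofactor carries sign (−1)^(3+2) = −1, so C_{3,2} = −(7) = -7.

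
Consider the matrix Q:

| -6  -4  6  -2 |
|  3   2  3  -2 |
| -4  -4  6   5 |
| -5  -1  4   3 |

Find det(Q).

Expand along row 1:
  + (-6) · M_11   where M_11 = det([2 3 -2; -4 6 5; -1 4 3]) = 37
  − (-4) · M_12   where M_12 = det([3 3 -2; -4 6 5; -5 4 3]) = -73
  + (6) · M_13   where M_13 = det([3 2 -2; -4 -4 5; -5 -1 3]) = -15
  − (-2) · M_14   where M_14 = det([3 2 3; -4 -4 6; -5 -1 4]) = -106
det = (+1)·(-6)·(37) + (-1)·(-4)·(-73) + (+1)·(6)·(-15) + (-1)·(-2)·(-106) = -816

-816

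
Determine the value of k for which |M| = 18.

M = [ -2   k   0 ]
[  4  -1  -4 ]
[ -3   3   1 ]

k = 5

Expanding along the row containing k, det(M) is linear in k: det(M) = (8)·k + (-22).
Set (8)·k + (-22) = 18  ⇒  (8)·k = 40  ⇒  k = 5.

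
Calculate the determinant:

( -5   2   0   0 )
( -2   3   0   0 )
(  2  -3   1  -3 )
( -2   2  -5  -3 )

The matrix is block lower-triangular with a 2×2 block and a 2×2 block on the diagonal, so its determinant equals the product of the determinants of the diagonal blocks.
det of the 2×2 block = -11
det of the 2×2 block = -18
det = (-11)·(-18) = 198

198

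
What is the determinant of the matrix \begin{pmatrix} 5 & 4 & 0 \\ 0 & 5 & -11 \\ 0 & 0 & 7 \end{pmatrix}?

175

The matrix is upper triangular, so the determinant is the product of the diagonal entries:
det = (5) · (5) · (7) = 175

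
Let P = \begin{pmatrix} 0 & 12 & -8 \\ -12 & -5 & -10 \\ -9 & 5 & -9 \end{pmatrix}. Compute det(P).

Expand along column 1:
  − (-12) · |12 -8; 5 -9| = −(-12)·(-108 − (-40)) = -816
  + (-9) · |12 -8; -5 -10| = (-9)·(-120 − 40) = 1440
Sum: (-816) + (1440) = 624

|P| = 624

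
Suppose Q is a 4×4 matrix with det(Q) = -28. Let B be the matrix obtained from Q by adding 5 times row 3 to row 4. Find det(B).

Adding a multiple of one row to another leaves the determinant unchanged.
det(B) = (1)·(-28) = -28

-28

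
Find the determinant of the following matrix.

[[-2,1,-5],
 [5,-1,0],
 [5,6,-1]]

Expand along row 2:
  − 5 · |1 -5; 6 -1| = −5·(-1 − (-30)) = -145
  + (-1) · |-2 -5; 5 -1| = (-1)·(2 − (-25)) = -27
Sum: (-145) + (-27) = -172

The determinant is -172.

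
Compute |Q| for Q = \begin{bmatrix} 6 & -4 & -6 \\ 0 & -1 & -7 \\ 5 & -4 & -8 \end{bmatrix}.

Expand along row 2:
  + (-1) · |6 -6; 5 -8| = (-1)·(-48 − (-30)) = 18
  − (-7) · |6 -4; 5 -4| = −(-7)·(-24 − (-20)) = -28
Sum: (18) + (-28) = -10

-10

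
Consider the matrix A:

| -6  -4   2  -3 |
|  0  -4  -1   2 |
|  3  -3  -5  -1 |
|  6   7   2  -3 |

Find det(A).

687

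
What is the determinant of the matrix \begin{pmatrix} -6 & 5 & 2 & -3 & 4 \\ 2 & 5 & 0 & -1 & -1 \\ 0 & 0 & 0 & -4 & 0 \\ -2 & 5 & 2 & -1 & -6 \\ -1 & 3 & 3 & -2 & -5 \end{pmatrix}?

Expand along row 3 (it has 4 zeros):
  − (-4) · M_34   where M_34 = det([-6 5 2 4; 2 5 0 -1; -2 5 2 -6; -1 3 3 -5]) = -504
det = (-1)·(-4)·(-504) = -2016

-2016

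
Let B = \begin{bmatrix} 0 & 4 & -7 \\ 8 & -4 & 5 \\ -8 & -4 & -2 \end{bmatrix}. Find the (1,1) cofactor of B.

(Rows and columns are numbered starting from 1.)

28

Delete row 1 and column 1; the remaining 2×2 submatrix is [-4 5; -4 -2].
Its determinant is (-4)·(-2) − 5·(-4) = 28.
The cofactor carries sign (−1)^(1+1) = +1, so C_{1,1} = +(28) = 28.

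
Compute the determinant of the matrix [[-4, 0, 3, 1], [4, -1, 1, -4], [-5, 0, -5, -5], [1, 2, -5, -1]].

The determinant is 330.

Expand along column 2 (it has 2 zeros):
  + (-1) · M_22   where M_22 = det([-4 3 1; -5 -5 -5; 1 -5 -1]) = 80
  + (2) · M_42   where M_42 = det([-4 3 1; 4 1 -4; -5 -5 -5]) = 205
det = (+1)·(-1)·(80) + (+1)·(2)·(205) = 330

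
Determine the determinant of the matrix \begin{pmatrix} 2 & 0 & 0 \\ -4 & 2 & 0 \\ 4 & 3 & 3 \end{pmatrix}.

The determinant is 12.

The matrix is lower triangular, so the determinant is the product of the diagonal entries:
det = (2) · (2) · (3) = 12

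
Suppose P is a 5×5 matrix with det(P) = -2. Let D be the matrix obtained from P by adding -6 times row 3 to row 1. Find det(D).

-2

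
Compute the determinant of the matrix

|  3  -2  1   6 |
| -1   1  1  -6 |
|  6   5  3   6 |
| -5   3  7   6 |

-1440

Expand along row 1:
  + (3) · M_11   where M_11 = det([1 1 -6; 5 3 6; 3 7 6]) = -192
  − (-2) · M_12   where M_12 = det([-1 1 -6; 6 3 6; -5 7 6]) = -384
  + (1) · M_13   where M_13 = det([-1 1 -6; 6 5 6; -5 3 6]) = -336
  − (6) · M_14   where M_14 = det([-1 1 1; 6 5 3; -5 3 7]) = -40
det = (+1)·(3)·(-192) + (-1)·(-2)·(-384) + (+1)·(1)·(-336) + (-1)·(6)·(-40) = -1440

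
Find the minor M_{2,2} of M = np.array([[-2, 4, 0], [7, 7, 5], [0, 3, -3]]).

Delete row 2 and column 2; the remaining 2×2 submatrix is [-2 0; 0 -3].
Its determinant is (-2)·(-3) − 0·0 = 6.

6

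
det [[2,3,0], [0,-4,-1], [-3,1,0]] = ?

Expand along column 3:
  − (-1) · |2 3; -3 1| = −(-1)·(2 − (-9)) = 11

11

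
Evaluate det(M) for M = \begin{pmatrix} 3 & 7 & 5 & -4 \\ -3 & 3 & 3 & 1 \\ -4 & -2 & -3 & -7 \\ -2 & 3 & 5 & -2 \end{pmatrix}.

det(M) = 825

Expand along row 1:
  + (3) · M_11   where M_11 = det([3 3 1; -2 -3 -7; 3 5 -2]) = 47
  − (7) · M_12   where M_12 = det([-3 3 1; -4 -3 -7; -2 5 -2]) = -131
  + (5) · M_13   where M_13 = det([-3 3 1; -4 -2 -7; -2 3 -2]) = -73
  − (-4) · M_14   where M_14 = det([-3 3 3; -4 -2 -3; -2 3 5]) = 33
det = (+1)·(3)·(47) + (-1)·(7)·(-131) + (+1)·(5)·(-73) + (-1)·(-4)·(33) = 825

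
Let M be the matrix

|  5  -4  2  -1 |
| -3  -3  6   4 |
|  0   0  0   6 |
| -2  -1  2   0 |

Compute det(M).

det(M) = -108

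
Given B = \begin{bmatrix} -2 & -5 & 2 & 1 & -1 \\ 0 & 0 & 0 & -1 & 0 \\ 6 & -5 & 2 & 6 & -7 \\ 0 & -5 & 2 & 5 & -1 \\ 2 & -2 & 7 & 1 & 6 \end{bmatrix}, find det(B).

372

Expand along row 2 (it has 4 zeros):
  + (-1) · M_24   where M_24 = det([-2 -5 2 -1; 6 -5 2 -7; 0 -5 2 -1; 2 -2 7 6]) = -372
det = (+1)·(-1)·(-372) = 372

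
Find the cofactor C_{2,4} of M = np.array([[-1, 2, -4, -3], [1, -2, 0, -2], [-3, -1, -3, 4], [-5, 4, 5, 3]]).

Delete row 2 and column 4; the remaining 3×3 submatrix is [-1 2 -4; -3 -1 -3; -5 4 5].
Its determinant is 121.
The cofactor carries sign (−1)^(2+4) = +1, so C_{2,4} = +(121) = 121.

121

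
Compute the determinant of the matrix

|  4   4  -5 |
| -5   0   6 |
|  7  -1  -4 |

87

Expand along column 2:
  − 4 · |-5 6; 7 -4| = −4·(20 − 42) = 88
  − (-1) · |4 -5; -5 6| = −(-1)·(24 − 25) = -1
Sum: (88) + (-1) = 87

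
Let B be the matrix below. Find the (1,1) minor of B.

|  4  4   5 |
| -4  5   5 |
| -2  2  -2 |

-20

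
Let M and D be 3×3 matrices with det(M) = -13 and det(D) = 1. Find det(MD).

det(MD) = det(M)·det(D) = (-13)·(1) = -13

|MD| = -13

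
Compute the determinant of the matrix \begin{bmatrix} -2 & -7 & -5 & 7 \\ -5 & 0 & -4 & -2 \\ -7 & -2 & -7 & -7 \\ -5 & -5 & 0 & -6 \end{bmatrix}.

Expand along row 2 (it has 1 zero):
  − (-5) · M_21   where M_21 = det([-7 -5 7; -2 -7 -7; -5 0 -6]) = -654
  − (-4) · M_23   where M_23 = det([-2 -7 7; -7 -2 -7; -5 -5 -6]) = 270
  + (-2) · M_24   where M_24 = det([-2 -7 -5; -7 -2 -7; -5 -5 0]) = -300
det = (-1)·(-5)·(-654) + (-1)·(-4)·(270) + (+1)·(-2)·(-300) = -1590

-1590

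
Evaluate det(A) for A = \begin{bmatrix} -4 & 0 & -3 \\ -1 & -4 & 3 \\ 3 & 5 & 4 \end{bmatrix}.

Expand along row 1:
  + (-4) · |-4 3; 5 4| = (-4)·(-16 − 15) = 124
  + (-3) · |-1 -4; 3 5| = (-3)·(-5 − (-12)) = -21
Sum: (124) + (-21) = 103

103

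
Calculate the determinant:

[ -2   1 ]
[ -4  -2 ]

8

det = (-2)·(-2) − 1·(-4) = 4 − (-4) = 8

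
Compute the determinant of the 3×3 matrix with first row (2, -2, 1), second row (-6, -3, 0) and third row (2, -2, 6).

The determinant is -90.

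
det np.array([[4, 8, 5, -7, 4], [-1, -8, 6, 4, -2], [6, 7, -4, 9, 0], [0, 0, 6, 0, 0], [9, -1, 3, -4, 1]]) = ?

-8826

Expand along row 4 (it has 4 zeros):
  − (6) · M_43   where M_43 = det([4 8 -7 4; -1 -8 4 -2; 6 7 9 0; 9 -1 -4 1]) = 1471
det = (-1)·(6)·(1471) = -8826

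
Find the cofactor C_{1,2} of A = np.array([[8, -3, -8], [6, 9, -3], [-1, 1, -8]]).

51

Delete row 1 and column 2; the remaining 2×2 submatrix is [6 -3; -1 -8].
Its determinant is 6·(-8) − (-3)·(-1) = -51.
The cofactor carries sign (−1)^(1+2) = −1, so C_{1,2} = −(-51) = 51.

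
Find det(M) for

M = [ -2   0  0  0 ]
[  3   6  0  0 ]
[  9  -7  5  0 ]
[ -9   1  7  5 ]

det(M) = -300

M is lower triangular, so det(M) is the product of the diagonal entries:
det = (-2) · (6) · (5) · (5) = -300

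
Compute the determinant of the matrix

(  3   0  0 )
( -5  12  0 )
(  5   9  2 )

The determinant is 72.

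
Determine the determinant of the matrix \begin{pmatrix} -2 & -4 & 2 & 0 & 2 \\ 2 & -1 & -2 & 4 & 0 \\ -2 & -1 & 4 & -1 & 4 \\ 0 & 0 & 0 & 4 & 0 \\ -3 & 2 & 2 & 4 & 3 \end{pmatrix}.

Expand along row 4 (it has 4 zeros):
  + (4) · M_44   where M_44 = det([-2 -4 2 2; 2 -1 -2 0; -2 -1 4 4; -3 2 2 3]) = 96
det = (+1)·(4)·(96) = 384

The determinant is 384.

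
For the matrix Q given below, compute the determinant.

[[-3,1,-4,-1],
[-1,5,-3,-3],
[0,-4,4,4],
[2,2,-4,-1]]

Expand along row 3 (it has 1 zero):
  − (-4) · M_32   where M_32 = det([-3 -4 -1; -1 -3 -3; 2 -4 -1]) = 45
  + (4) · M_33   where M_33 = det([-3 1 -1; -1 5 -3; 2 2 -1]) = 2
  − (4) · M_34   where M_34 = det([-3 1 -4; -1 5 -3; 2 2 -4]) = 80
det = (-1)·(-4)·(45) + (+1)·(4)·(2) + (-1)·(4)·(80) = -132

det(Q) = -132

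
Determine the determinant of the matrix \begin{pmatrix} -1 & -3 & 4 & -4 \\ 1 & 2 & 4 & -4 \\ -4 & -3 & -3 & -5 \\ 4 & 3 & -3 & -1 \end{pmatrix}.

Expand along row 1:
  + (-1) · M_11   where M_11 = det([2 4 -4; -3 -3 -5; 3 -3 -1]) = -168
  − (-3) · M_12   where M_12 = det([1 4 -4; -4 -3 -5; 4 -3 -1]) = -204
  + (4) · M_13   where M_13 = det([1 2 -4; -4 -3 -5; 4 3 -1]) = -30
  − (-4) · M_14   where M_14 = det([1 2 4; -4 -3 -3; 4 3 -3]) = -30
det = (+1)·(-1)·(-168) + (-1)·(-3)·(-204) + (+1)·(4)·(-30) + (-1)·(-4)·(-30) = -684

-684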